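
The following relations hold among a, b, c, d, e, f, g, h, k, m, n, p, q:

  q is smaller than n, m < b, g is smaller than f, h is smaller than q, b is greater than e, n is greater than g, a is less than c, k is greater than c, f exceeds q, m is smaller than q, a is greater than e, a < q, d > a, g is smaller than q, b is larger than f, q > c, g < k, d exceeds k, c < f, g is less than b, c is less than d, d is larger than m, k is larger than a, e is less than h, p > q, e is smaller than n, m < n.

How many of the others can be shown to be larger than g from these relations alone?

Directly above g: q, k, f, n, b.
One step further: d, p (7 so far).
Nothing else is reachable above g; 7 in all.

7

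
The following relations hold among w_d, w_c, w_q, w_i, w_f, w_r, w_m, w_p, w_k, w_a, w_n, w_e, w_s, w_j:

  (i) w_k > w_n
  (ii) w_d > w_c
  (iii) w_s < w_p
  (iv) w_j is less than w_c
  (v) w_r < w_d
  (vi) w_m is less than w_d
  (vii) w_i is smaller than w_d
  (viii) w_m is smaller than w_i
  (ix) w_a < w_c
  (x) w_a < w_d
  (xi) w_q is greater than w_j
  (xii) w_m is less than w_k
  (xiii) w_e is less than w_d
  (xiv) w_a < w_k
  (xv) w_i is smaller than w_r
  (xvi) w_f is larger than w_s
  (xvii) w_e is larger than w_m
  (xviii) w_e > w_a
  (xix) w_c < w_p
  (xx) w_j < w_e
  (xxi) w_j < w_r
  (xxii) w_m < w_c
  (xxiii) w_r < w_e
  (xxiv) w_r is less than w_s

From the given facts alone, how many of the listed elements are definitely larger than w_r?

5

From w_r the given relations immediately reach w_s, w_e, w_d.
From those, w_p, w_f — 5 in total.
Nothing else is reachable above w_r; 5 in all.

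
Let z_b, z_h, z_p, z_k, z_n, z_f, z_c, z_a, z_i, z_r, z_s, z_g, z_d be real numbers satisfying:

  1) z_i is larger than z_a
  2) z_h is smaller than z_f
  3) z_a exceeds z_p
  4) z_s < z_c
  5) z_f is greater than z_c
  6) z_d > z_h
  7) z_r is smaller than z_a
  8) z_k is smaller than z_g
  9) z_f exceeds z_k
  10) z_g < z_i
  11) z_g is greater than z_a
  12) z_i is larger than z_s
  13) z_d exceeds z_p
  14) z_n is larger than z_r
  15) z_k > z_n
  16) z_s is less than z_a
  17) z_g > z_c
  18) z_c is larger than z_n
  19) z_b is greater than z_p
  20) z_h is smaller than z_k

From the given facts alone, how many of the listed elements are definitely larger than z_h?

From z_h the given relations immediately reach z_k, z_d, z_f.
From those, z_g — 4 in total.
From those, z_i — 5 in total.
No other element is forced above z_h by the given relations, so the count is 5.

5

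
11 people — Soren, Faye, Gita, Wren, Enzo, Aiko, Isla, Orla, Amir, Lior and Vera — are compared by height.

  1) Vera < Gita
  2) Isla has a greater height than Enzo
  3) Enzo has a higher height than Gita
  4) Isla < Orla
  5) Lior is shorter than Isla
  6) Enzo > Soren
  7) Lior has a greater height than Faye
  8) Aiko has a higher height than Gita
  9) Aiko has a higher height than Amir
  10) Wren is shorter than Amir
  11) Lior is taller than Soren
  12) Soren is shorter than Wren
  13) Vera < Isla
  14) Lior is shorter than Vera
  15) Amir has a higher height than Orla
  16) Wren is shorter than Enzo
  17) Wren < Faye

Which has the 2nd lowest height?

Wren

Piecing the relations together gives one ordering: Soren < Wren < Faye < Lior < Vera < Gita < Enzo < Isla < Orla < Amir < Aiko.
Counting 2 from the smallest end gives Wren.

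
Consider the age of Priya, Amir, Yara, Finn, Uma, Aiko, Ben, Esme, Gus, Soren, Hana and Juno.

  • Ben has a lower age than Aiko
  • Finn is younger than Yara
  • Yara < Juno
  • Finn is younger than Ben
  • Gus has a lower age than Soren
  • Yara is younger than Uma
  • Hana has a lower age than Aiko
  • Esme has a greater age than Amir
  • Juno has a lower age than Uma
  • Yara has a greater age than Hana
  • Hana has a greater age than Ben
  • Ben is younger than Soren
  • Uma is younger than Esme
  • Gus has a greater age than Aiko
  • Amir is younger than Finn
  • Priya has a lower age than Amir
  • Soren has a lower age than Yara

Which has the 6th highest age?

The consecutive relations fix a unique order: Priya < Amir < Finn < Ben < Hana < Aiko < Gus < Soren < Yara < Juno < Uma < Esme.
Counting 6 from the largest end gives Gus.

Gus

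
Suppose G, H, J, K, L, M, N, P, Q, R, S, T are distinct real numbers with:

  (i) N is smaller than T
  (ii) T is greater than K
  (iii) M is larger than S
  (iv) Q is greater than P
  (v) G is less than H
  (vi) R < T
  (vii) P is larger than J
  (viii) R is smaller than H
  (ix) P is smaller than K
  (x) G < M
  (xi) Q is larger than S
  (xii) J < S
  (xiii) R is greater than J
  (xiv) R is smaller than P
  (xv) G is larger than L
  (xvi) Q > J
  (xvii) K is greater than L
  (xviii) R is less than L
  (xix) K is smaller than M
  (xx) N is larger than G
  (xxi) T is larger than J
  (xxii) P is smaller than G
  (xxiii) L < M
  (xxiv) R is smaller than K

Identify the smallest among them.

J

R is not least since J < R; L is not least since R < L; P is not least since R < P; S is not least since J < S; K is not least since L < K; G is not least since P < G; M is not least since K < M; H is not least since G < H; Q is not least since S < Q; N is not least since G < N; T is not least since J < T.
Only J has nothing below it, so J is the smallest.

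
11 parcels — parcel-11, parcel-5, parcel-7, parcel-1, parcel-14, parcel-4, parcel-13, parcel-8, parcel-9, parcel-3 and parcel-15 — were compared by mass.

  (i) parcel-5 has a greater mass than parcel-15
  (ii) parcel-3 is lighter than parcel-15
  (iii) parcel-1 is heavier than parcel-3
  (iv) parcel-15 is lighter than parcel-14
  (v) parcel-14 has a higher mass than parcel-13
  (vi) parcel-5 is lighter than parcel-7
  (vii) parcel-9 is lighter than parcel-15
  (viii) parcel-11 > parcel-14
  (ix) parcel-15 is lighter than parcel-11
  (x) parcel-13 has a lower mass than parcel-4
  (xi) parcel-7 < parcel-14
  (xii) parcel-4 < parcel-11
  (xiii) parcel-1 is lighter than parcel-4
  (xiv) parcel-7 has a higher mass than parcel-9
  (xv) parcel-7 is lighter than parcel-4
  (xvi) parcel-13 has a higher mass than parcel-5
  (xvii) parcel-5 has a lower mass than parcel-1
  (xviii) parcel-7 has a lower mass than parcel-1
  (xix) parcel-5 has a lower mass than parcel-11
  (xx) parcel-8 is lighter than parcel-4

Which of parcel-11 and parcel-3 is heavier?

parcel-11

Chaining the given relations: parcel-3 < parcel-15 < parcel-5 < parcel-7 < parcel-4 < parcel-11.
So parcel-3 < parcel-11; parcel-11 is the heavier of the two.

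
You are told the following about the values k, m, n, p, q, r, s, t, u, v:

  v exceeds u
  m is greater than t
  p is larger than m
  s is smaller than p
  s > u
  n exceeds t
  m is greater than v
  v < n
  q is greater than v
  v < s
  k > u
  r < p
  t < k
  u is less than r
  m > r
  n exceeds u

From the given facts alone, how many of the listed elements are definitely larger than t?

4

From t the given relations immediately reach k, m, n.
From those, p — 4 in total.
No other element is forced above t by the given relations, so the count is 4.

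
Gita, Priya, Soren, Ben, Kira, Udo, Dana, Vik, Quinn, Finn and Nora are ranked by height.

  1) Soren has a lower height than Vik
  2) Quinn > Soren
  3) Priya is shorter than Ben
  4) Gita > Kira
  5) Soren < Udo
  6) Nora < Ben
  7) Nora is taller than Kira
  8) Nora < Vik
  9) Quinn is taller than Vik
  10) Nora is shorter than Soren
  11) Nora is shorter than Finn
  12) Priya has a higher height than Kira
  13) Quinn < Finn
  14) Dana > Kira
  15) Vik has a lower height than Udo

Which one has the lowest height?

Kira

Chaining upward from Kira: directly above it, Gita, Dana, Nora, Priya; then Soren, Vik, Finn, Ben; then Quinn, Udo.
That covers every other element, and nothing is given below Kira, so Kira is the lowest height.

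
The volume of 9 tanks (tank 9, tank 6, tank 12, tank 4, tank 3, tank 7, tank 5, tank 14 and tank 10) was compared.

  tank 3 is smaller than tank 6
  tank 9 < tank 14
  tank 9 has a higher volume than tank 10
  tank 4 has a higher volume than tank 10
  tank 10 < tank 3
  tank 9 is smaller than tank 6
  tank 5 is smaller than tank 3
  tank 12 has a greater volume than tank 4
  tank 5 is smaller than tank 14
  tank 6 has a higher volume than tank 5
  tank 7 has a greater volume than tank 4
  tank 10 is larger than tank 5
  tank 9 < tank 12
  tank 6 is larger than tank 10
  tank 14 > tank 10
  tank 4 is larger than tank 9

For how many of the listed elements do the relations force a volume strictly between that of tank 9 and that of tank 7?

1

The relations place tank 9 below tank 7. An element lies strictly between them when it is forced above tank 9 and also forced below tank 7.
Above tank 9: {tank 4, tank 14, tank 12, tank 6}. Below tank 7: {tank 5, tank 10, tank 4}.
Intersection: {tank 4} — 1.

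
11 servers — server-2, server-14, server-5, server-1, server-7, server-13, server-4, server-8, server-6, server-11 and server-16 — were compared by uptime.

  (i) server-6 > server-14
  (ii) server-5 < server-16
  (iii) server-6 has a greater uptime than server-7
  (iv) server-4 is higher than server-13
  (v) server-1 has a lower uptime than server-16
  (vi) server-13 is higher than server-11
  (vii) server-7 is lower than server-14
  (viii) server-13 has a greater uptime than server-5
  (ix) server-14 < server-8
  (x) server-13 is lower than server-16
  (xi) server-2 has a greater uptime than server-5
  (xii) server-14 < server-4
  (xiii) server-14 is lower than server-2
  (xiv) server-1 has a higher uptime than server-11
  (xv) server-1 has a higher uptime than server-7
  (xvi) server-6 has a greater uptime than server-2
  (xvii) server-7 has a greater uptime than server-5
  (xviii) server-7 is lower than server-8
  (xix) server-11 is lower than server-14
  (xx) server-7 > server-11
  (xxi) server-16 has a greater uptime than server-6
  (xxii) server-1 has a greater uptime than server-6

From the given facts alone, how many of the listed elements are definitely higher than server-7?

7

The elements the relations force above server-7 are server-14, server-8, server-2, server-6, server-1, server-16, server-4 — no chain reaches any other.
That is 7.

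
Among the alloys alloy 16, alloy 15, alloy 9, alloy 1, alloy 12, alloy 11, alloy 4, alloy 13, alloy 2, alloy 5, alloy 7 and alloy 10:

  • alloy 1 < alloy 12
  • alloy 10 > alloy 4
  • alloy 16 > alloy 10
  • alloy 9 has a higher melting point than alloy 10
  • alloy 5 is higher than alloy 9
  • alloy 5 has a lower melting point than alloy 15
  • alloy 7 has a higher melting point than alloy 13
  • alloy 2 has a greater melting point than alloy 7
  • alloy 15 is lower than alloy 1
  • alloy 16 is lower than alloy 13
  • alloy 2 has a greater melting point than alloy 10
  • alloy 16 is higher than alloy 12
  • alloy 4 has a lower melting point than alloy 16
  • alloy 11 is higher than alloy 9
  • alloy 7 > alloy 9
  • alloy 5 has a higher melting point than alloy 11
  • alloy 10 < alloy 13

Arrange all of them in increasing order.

Each adjacent pair is fixed by a given relation: alloy 4 < alloy 10; alloy 10 < alloy 9; alloy 9 < alloy 11; alloy 11 < alloy 5; alloy 5 < alloy 15; alloy 15 < alloy 1; alloy 1 < alloy 12; alloy 12 < alloy 16; alloy 16 < alloy 13; alloy 13 < alloy 7; alloy 7 < alloy 2. Chaining them end to end gives the full order.

alloy 4 < alloy 10 < alloy 9 < alloy 11 < alloy 5 < alloy 15 < alloy 1 < alloy 12 < alloy 16 < alloy 13 < alloy 7 < alloy 2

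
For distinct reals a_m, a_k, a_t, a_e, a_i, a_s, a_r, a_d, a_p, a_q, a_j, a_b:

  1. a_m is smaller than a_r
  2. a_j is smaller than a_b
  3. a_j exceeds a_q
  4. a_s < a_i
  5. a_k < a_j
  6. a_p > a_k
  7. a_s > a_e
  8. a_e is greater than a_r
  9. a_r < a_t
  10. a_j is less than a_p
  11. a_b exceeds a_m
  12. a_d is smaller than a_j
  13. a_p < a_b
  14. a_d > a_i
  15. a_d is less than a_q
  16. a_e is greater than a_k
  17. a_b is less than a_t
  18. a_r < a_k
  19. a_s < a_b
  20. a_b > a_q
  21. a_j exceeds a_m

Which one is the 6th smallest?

Chaining the given pairs: a_m < a_r < a_k < a_e < a_s < a_i < a_d < a_q < a_j < a_p < a_b < a_t.
Counting 6 from the smallest end gives a_i.

a_i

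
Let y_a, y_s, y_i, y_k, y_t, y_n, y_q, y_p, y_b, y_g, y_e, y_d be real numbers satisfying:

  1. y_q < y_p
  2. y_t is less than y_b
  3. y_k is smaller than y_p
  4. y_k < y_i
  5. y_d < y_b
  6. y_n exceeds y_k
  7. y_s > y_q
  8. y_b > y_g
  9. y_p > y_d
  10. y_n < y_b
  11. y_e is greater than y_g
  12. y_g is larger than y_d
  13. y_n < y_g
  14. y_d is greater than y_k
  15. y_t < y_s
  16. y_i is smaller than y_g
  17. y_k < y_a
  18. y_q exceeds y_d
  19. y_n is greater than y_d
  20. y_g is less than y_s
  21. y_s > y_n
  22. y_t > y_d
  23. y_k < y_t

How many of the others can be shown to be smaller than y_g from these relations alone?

Directly below y_g: y_i, y_d, y_n.
One step further: y_k (4 so far).
Nothing else is reachable below y_g; 4 in all.

4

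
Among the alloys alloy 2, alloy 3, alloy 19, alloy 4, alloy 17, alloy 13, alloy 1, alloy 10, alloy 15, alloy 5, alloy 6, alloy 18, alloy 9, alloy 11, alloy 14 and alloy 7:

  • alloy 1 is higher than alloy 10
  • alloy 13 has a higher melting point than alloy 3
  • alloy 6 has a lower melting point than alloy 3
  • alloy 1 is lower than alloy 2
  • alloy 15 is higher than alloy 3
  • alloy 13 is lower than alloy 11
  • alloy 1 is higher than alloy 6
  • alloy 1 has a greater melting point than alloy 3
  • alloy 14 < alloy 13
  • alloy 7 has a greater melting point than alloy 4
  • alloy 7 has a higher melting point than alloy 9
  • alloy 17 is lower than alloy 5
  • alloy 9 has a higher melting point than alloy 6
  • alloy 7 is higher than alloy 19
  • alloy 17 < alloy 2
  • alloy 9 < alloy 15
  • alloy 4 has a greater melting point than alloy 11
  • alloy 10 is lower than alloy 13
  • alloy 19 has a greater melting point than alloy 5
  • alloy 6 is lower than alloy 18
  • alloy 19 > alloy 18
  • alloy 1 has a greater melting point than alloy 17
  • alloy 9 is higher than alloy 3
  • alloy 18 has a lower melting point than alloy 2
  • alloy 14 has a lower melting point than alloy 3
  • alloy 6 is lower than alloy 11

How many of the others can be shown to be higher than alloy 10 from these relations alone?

6

The elements the relations force above alloy 10 are alloy 13, alloy 1, alloy 11, alloy 2, alloy 4, alloy 7 — no chain reaches any other.
That is 6.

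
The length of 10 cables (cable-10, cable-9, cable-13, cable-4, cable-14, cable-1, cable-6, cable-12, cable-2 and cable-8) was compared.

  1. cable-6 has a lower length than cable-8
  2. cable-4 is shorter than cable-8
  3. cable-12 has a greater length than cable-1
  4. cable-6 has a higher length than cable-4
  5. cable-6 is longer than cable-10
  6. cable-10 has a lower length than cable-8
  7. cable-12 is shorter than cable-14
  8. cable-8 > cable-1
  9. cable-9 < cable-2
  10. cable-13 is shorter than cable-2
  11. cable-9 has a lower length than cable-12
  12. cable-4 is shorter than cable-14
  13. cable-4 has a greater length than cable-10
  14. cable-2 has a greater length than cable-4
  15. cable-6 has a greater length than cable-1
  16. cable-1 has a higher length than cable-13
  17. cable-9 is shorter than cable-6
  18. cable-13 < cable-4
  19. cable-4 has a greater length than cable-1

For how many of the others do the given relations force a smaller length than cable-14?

6

The elements the relations force below cable-14 are cable-13, cable-10, cable-9, cable-1, cable-4, cable-12 — no chain reaches any other.
That is 6.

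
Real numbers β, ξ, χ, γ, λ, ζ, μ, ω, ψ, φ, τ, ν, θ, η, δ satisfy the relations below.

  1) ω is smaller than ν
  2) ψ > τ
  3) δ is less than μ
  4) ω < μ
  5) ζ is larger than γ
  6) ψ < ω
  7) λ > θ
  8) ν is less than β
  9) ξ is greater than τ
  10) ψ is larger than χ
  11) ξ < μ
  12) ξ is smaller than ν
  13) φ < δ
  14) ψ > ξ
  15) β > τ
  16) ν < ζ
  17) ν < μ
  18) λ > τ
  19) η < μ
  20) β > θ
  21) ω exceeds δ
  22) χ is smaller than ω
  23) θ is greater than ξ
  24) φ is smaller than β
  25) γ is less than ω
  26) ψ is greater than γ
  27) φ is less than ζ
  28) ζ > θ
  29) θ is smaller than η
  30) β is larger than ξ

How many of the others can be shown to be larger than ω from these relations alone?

Directly above ω: ν, μ.
One step further: β, ζ (4 so far).
Nothing else is reachable above ω; 4 in all.

4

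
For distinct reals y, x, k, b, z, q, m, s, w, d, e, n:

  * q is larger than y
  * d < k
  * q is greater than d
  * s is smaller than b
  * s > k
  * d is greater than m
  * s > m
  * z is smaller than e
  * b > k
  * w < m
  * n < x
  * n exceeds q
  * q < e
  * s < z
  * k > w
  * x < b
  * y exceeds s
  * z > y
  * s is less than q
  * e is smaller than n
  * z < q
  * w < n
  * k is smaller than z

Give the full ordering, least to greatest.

The consecutive links are each given: w < m; m < d; d < k; k < s; s < y; y < z; z < q; q < e; e < n; n < x; x < b.

w < m < d < k < s < y < z < q < e < n < x < b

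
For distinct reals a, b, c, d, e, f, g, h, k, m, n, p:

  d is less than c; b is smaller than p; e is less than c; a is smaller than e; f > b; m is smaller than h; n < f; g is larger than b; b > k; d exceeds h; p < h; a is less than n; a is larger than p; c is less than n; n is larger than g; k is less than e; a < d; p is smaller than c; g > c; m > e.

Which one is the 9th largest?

Piecing the relations together gives one ordering: k < b < p < a < e < m < h < d < c < g < n < f.
Counting 9 from the largest end gives a.

a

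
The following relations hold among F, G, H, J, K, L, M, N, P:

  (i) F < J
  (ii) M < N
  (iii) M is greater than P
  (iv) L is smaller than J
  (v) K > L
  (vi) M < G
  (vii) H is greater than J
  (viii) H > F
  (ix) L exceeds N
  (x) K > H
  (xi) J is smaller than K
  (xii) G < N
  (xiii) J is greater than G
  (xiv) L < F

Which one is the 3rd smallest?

Piecing the relations together gives one ordering: P < M < G < N < L < F < J < H < K.
Counting 3 from the smallest end gives G.

G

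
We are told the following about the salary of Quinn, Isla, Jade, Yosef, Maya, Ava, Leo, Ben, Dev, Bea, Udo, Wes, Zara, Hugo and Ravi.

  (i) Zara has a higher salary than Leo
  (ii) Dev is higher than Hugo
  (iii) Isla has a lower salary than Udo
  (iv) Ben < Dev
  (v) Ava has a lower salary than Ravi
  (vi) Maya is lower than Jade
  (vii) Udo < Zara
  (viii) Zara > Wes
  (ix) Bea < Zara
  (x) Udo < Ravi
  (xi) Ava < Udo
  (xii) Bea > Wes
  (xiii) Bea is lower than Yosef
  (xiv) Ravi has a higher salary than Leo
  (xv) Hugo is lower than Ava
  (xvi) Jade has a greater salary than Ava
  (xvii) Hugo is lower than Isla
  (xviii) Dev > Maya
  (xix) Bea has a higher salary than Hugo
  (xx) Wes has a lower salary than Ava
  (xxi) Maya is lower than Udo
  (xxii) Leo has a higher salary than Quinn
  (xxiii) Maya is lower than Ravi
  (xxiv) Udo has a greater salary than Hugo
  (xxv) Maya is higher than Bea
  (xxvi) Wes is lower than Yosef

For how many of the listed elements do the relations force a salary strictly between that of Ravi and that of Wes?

The relations place Wes below Ravi. An element lies strictly between them when it is forced above Wes and also forced below Ravi.
Above Wes: {Bea, Yosef, Maya, Ava, Dev, Udo, Zara, Jade}. Below Ravi: {Hugo, Bea, Quinn, Leo, Maya, Ava, Isla, Udo}.
Intersection: {Bea, Maya, Ava, Udo} — 4.

4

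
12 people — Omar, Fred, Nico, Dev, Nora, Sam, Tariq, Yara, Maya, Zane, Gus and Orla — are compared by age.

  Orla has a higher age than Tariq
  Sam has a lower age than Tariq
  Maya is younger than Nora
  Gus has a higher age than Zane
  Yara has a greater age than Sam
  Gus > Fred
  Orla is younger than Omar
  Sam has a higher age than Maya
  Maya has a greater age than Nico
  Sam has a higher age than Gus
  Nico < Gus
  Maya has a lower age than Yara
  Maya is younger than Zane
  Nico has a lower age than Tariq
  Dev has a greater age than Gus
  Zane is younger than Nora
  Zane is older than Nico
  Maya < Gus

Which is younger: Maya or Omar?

Maya

Maya < Zane < Gus < Sam < Tariq < Orla < Omar, by transitivity through Zane, Gus, Sam, Tariq, Orla.
So Maya < Omar; Maya is the younger of the two.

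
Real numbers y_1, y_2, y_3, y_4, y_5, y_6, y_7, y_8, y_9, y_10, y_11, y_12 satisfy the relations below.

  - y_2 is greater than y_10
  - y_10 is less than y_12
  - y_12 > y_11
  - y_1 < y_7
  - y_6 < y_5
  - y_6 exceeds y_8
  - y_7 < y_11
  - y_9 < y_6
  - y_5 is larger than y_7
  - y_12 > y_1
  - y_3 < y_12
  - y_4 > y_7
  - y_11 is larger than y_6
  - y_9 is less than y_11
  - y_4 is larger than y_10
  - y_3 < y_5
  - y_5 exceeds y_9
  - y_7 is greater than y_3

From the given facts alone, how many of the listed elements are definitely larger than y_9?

4

Directly above y_9: y_6, y_11, y_5.
One step further: y_12 (4 so far).
Nothing else is reachable above y_9; 4 in all.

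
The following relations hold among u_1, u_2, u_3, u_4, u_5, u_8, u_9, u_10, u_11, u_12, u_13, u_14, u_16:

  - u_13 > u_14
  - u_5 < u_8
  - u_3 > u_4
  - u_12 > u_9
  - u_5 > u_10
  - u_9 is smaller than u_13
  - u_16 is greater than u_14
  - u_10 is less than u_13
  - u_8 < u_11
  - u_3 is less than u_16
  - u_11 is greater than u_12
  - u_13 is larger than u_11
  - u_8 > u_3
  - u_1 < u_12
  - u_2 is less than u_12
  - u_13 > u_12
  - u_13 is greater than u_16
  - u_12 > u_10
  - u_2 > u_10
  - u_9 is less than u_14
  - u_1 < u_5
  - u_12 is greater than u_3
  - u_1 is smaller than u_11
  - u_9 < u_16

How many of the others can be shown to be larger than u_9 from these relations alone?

Directly above u_9: u_12, u_14, u_16, u_13.
One step further: u_11 (5 so far).
No other element is forced above u_9 by the given relations, so the count is 5.

5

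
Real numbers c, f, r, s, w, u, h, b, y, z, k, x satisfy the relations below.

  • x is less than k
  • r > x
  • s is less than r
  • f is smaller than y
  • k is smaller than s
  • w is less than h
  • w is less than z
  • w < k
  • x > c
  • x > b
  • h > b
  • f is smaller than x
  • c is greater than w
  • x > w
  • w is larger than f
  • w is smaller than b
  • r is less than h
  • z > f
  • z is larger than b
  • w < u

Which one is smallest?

w is not least since f < w; b is not least since w < b; c is not least since w < c; x is not least since c < x; z is not least since f < z; k is not least since x < k; s is not least since k < s; y is not least since f < y; r is not least since x < r; h is not least since r < h; u is not least since w < u.
Only f has nothing below it, so f is the smallest.

f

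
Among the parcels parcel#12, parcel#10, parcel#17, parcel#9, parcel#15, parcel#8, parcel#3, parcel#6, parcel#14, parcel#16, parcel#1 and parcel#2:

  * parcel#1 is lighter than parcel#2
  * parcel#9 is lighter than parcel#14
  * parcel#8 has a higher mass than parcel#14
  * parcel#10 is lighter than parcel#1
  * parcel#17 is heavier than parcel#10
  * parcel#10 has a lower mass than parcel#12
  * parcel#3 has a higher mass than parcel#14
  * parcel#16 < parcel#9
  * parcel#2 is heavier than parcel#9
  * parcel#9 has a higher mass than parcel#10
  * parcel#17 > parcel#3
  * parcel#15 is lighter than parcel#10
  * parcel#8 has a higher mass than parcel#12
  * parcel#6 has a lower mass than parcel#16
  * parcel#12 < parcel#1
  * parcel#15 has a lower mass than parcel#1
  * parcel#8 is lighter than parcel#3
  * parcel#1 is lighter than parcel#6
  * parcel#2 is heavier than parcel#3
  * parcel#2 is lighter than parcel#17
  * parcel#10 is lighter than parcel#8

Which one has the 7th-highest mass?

parcel#16

Chaining the given pairs: parcel#15 < parcel#10 < parcel#12 < parcel#1 < parcel#6 < parcel#16 < parcel#9 < parcel#14 < parcel#8 < parcel#3 < parcel#2 < parcel#17.
The 7th largest is parcel#16.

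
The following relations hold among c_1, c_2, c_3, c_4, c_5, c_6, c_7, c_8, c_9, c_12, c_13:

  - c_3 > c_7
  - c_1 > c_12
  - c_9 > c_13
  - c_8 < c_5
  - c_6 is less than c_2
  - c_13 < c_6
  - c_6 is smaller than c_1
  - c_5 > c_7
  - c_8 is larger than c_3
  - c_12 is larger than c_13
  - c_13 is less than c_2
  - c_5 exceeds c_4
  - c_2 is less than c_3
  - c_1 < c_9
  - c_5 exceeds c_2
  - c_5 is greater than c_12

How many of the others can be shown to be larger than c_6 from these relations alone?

The elements the relations force above c_6 are c_2, c_1, c_3, c_9, c_8, c_5 — no chain reaches any other.
That is 6.

6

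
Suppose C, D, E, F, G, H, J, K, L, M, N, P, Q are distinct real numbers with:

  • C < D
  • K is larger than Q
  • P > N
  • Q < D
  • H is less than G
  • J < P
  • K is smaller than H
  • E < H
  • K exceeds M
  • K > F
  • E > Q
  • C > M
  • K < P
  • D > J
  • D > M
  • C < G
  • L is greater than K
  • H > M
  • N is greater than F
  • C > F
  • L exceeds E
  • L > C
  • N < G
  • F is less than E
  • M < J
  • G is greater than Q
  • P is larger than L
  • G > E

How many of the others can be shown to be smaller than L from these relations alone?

6

Directly below L: C, E, K.
One step further: F, M, Q (6 so far).
No other element is forced below L by the given relations, so the count is 6.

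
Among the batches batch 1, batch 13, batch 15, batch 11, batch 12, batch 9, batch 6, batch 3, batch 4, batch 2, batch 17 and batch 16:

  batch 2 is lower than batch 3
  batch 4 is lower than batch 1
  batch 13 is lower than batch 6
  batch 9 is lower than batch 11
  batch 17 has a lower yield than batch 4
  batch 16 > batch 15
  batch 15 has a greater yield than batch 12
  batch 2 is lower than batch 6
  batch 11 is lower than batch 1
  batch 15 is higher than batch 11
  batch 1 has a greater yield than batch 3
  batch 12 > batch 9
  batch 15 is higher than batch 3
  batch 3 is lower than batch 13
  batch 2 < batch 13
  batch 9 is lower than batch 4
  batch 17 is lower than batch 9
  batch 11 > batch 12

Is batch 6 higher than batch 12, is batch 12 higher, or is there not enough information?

undetermined

Following every chain through batch 12: above batch 12 we get batch 11, batch 15, batch 16, batch 1; below batch 12 we get batch 17, batch 9.
batch 6 is not reached, and no chain runs the other way from batch 6 to batch 12.
So the given relations leave the order of batch 12 and batch 6 undetermined.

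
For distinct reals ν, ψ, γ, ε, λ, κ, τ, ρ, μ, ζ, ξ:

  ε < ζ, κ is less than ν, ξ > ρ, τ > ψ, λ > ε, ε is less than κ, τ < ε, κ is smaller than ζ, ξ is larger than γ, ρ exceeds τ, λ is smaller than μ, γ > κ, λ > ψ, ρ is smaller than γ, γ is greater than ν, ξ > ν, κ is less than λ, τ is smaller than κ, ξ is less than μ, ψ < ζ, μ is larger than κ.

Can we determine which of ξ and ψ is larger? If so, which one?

ξ

Following the relations from ψ: ψ < τ < ε < κ < ν < γ < ξ.
So ξ is larger.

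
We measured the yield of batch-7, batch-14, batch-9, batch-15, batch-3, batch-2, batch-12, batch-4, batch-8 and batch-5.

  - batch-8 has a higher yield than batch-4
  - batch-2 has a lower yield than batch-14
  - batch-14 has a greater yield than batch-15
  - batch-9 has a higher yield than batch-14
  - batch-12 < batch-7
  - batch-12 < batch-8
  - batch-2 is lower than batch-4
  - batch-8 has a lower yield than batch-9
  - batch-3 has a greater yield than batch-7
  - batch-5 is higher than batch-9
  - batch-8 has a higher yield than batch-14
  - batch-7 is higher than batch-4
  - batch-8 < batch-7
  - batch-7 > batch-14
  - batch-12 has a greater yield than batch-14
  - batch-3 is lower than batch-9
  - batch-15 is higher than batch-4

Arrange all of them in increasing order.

Nothing is placed below batch-2, so it is least; from there batch-2 < batch-4; batch-4 < batch-15; batch-15 < batch-14; batch-14 < batch-12; batch-12 < batch-8; batch-8 < batch-7; batch-7 < batch-3; batch-3 < batch-9; batch-9 < batch-5, each given directly.

batch-2 < batch-4 < batch-15 < batch-14 < batch-12 < batch-8 < batch-7 < batch-3 < batch-9 < batch-5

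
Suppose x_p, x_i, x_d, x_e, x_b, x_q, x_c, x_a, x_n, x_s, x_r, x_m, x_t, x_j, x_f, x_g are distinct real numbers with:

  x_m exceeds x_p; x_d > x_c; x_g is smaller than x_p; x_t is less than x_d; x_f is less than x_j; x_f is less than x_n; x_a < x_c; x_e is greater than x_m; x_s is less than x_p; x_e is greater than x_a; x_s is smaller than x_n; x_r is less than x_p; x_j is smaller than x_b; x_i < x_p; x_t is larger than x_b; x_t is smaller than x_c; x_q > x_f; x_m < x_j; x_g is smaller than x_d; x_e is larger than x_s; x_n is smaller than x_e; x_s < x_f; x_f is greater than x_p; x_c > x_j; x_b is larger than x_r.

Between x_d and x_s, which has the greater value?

x_d

Link the given pairs in sequence: x_s < x_p; x_p < x_f; x_f < x_j; x_j < x_b; x_b < x_t; x_t < x_c; x_c < x_d.
Chaining these gives x_s < x_p < x_f < x_j < x_b < x_t < x_c < x_d.
So x_s < x_d; x_d is the larger of the two.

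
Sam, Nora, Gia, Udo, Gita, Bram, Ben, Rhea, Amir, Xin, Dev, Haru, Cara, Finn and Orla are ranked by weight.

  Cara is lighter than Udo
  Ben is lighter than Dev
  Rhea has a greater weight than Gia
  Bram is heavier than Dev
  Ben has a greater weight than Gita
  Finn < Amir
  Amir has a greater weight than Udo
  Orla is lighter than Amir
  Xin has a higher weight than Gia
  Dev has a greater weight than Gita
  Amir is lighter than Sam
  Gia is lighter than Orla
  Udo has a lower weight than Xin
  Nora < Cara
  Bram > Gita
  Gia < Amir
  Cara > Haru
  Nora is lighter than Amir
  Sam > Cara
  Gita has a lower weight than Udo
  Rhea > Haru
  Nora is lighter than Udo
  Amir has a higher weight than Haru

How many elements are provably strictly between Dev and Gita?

Chaining upward from Gita reaches: Udo, Ben, Bram, Xin, Amir, Sam.
Chaining downward from Dev reaches: Ben.
Strictly between Gita and Dev are those in both lists: Ben — 1 element.

1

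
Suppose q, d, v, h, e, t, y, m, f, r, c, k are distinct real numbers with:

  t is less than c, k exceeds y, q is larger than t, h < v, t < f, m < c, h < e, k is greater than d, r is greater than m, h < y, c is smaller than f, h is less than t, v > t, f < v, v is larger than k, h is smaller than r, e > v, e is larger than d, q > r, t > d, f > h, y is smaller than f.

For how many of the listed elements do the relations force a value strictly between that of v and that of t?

The relations place t below v. An element lies strictly between them when it is forced above t and also forced below v.
Above t: {c, f, q, e}. Below v: {d, h, m, y, c, f, k}.
Intersection: {c, f} — 2.

2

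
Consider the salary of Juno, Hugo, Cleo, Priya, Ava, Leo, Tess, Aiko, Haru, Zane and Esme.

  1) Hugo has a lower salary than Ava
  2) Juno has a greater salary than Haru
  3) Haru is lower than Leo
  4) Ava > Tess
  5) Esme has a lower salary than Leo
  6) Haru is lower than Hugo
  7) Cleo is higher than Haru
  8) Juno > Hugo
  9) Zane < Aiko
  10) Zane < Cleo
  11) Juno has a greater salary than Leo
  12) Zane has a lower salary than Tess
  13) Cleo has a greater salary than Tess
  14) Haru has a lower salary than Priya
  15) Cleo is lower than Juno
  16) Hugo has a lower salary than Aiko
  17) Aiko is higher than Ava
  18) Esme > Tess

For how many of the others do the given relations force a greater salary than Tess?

The elements the relations force above Tess are Ava, Esme, Aiko, Cleo, Leo, Juno — no chain reaches any other.
That is 6.

6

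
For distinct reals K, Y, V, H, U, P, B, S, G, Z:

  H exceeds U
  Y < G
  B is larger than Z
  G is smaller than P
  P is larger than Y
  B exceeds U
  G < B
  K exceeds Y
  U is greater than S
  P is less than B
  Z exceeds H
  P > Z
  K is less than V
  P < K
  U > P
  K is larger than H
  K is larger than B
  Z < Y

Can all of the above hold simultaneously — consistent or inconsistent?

We have P < U stated directly, yet also U < H < Z < Y < G < P by chaining the others — so U < P. Contradiction.

inconsistent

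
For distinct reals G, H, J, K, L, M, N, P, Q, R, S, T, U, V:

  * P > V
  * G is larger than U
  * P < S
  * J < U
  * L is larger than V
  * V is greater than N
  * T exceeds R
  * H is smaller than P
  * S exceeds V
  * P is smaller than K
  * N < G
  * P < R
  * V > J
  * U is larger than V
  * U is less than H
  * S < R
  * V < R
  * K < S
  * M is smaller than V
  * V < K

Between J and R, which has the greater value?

R

Chaining the given relations: J < V < U < H < P < K < S < R.
So J < R; R is the larger of the two.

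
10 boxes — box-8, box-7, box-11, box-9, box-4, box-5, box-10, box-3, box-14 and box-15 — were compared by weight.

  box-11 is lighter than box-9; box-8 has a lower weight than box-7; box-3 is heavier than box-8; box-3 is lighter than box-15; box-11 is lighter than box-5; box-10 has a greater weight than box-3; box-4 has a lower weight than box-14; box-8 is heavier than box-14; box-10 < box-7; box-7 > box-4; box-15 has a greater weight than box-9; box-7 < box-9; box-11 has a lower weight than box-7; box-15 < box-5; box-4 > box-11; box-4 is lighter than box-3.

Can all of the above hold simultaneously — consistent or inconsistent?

The single ordering box-11 < box-4 < box-14 < box-8 < box-3 < box-10 < box-7 < box-9 < box-15 < box-5 satisfies every listed relation, so no contradiction arises.

consistent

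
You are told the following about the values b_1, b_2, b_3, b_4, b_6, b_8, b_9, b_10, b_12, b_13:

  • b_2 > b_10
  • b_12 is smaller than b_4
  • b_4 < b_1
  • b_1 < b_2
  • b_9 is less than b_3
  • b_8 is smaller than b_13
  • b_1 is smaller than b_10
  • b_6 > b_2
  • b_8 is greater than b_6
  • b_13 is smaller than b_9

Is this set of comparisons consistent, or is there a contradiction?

Every relation is compatible with b_12 < b_4 < b_1 < b_10 < b_2 < b_6 < b_8 < b_13 < b_9 < b_3; the set is consistent.

consistent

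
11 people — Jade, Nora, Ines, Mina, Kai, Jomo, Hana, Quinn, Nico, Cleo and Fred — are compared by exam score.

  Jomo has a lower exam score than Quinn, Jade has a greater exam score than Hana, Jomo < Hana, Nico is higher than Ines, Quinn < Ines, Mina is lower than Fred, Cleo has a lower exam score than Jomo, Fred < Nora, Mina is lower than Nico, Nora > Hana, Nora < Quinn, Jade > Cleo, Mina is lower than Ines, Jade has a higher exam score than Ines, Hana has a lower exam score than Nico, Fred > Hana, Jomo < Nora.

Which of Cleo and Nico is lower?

Cleo

Following the relations from Cleo: Cleo < Jomo < Hana < Fred < Nora < Quinn < Ines < Nico.
So Cleo < Nico; Cleo is the lower of the two.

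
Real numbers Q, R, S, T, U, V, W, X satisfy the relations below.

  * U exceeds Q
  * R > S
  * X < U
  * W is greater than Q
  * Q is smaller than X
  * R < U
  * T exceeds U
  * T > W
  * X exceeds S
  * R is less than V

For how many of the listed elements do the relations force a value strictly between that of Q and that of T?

3

The relations place Q below T. An element lies strictly between them when it is forced above Q and also forced below T.
Above Q: {X, U, W}. Below T: {S, X, R, U, W}.
Intersection: {X, U, W} — 3.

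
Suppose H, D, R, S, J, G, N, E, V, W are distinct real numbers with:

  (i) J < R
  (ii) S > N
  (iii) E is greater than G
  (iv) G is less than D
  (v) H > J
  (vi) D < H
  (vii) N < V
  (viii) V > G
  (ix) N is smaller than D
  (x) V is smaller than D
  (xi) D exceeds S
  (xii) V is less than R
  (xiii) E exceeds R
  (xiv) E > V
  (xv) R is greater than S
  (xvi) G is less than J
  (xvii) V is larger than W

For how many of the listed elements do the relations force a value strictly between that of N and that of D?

2

Chaining upward from N reaches: S, V, R, H, E.
Chaining downward from D reaches: S, G, W, V.
Strictly between N and D are those in both lists: S, V — 2 elements.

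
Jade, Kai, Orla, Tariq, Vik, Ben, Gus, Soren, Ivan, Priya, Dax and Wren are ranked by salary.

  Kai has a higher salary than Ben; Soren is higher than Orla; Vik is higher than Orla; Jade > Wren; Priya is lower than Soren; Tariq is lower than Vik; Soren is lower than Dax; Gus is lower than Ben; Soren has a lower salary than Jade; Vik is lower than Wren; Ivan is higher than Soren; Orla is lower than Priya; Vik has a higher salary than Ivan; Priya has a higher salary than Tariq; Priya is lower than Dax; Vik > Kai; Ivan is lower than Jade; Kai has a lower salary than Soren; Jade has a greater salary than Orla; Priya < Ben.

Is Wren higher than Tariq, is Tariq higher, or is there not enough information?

Wren

The relevant relations are Tariq < Priya; Priya < Ben; Ben < Kai; Kai < Soren; Soren < Ivan; Ivan < Vik; Vik < Wren.
Chaining these gives Tariq < Priya < Ben < Kai < Soren < Ivan < Vik < Wren.
So Wren is higher.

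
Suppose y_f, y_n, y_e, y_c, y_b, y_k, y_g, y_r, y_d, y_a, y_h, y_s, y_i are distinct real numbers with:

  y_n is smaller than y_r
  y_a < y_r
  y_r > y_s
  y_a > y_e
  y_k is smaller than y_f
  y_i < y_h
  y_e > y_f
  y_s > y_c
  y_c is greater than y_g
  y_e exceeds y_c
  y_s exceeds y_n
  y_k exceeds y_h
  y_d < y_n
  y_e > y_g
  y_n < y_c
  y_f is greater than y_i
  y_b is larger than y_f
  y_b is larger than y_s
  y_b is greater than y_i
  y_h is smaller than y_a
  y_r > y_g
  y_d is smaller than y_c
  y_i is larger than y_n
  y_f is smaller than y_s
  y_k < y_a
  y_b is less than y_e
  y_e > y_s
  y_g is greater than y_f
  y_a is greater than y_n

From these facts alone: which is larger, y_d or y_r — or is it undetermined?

y_r

The relevant relations are y_d < y_n; y_n < y_i; y_i < y_h; y_h < y_k; y_k < y_f; y_f < y_g; y_g < y_c; y_c < y_s; y_s < y_b; y_b < y_e; y_e < y_a; y_a < y_r.
Together: y_d < y_n < y_i < y_h < y_k < y_f < y_g < y_c < y_s < y_b < y_e < y_a < y_r.
So y_r is larger.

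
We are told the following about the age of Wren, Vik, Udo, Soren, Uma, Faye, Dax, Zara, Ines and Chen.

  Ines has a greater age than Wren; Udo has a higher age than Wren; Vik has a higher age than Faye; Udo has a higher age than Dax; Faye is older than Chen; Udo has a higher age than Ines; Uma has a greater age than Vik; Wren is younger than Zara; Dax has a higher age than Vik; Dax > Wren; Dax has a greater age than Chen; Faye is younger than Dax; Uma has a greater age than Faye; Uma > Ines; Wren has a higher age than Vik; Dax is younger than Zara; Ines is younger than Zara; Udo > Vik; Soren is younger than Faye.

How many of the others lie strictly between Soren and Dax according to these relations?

The relations place Soren below Dax. An element lies strictly between them when it is forced above Soren and also forced below Dax.
Above Soren: {Faye, Vik, Wren, Ines, Zara, Udo, Uma}. Below Dax: {Chen, Faye, Vik, Wren}.
Intersection: {Faye, Vik, Wren} — 3.

3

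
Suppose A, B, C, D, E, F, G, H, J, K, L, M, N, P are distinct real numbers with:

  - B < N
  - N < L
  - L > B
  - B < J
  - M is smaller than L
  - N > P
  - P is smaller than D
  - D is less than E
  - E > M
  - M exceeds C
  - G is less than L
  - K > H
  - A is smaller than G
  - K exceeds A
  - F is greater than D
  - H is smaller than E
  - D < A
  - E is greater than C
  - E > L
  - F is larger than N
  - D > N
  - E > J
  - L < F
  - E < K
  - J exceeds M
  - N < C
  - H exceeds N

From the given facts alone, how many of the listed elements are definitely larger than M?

5

The elements the relations force above M are J, L, E, F, K — no chain reaches any other.
That is 5.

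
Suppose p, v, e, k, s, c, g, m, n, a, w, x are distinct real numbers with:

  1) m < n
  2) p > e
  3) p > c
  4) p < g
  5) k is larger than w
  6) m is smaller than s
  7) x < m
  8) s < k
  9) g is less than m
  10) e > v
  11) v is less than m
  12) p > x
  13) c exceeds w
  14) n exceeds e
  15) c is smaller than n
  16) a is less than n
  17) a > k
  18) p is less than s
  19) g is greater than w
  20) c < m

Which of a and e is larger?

a

Link the given pairs in sequence: e < p; p < g; g < m; m < s; s < k; k < a.
Together: e < p < g < m < s < k < a.
So e < a; a is the larger of the two.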